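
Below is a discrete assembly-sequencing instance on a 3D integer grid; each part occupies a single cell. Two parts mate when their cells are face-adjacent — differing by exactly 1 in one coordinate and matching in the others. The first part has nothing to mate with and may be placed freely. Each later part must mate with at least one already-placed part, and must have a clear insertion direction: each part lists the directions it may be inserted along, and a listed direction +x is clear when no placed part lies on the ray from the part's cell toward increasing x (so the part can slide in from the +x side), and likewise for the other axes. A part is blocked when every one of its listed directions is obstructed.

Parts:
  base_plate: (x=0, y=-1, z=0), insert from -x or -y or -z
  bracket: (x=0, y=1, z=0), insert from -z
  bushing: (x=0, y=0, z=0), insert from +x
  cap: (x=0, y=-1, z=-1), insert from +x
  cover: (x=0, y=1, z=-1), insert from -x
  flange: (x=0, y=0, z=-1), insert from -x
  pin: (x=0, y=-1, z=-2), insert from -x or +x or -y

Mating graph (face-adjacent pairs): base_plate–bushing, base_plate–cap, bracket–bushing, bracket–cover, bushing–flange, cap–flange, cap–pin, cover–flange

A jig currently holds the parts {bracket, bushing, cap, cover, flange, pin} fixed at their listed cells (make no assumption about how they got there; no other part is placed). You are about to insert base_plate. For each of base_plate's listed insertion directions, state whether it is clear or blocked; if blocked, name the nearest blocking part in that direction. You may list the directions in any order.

-x: clear; -y: clear; -z: blocked by cap

-x: ray from base_plate(0, -1, 0) has no placed part ⇒ clear
-y: ray from base_plate(0, -1, 0) has no placed part ⇒ clear
-z: nearest on ray is cap@(0, -1, -1) ⇒ blocked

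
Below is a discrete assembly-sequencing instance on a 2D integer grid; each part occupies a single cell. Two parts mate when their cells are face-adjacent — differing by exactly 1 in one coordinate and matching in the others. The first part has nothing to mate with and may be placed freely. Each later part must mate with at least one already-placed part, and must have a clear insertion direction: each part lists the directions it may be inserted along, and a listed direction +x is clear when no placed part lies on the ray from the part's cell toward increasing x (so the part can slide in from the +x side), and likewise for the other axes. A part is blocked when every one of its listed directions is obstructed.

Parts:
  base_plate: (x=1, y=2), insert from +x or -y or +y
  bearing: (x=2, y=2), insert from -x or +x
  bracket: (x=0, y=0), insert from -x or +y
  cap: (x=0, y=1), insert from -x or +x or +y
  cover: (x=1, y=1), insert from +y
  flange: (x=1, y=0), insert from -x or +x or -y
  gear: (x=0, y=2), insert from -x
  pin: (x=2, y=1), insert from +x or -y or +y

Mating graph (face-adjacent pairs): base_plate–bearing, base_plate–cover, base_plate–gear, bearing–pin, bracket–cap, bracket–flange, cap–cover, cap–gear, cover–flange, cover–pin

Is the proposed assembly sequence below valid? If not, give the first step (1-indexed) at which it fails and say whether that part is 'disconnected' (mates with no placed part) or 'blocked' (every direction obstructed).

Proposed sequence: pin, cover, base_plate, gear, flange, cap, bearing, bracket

Valid

1. pin@(2, 1) [+x clear] — {pin}
2. cover@(1, 1) [+y clear] — {cover, pin}
3. base_plate@(1, 2) [+x clear] — {base_plate, cover, pin}
4. gear@(0, 2) [-x clear] — {base_plate, cover, gear, pin}
5. flange@(1, 0) [-x clear] — {base_plate, cover, flange, gear, pin}
6. cap@(0, 1) [-x clear] — {base_plate, cap, cover, flange, gear, pin}
7. bearing@(2, 2) [+x clear] — {base_plate, bearing, cap, cover, flange, gear, pin}
8. bracket@(0, 0) [-x clear] — {base_plate, bearing, bracket, cap, cover, flange, gear, pin}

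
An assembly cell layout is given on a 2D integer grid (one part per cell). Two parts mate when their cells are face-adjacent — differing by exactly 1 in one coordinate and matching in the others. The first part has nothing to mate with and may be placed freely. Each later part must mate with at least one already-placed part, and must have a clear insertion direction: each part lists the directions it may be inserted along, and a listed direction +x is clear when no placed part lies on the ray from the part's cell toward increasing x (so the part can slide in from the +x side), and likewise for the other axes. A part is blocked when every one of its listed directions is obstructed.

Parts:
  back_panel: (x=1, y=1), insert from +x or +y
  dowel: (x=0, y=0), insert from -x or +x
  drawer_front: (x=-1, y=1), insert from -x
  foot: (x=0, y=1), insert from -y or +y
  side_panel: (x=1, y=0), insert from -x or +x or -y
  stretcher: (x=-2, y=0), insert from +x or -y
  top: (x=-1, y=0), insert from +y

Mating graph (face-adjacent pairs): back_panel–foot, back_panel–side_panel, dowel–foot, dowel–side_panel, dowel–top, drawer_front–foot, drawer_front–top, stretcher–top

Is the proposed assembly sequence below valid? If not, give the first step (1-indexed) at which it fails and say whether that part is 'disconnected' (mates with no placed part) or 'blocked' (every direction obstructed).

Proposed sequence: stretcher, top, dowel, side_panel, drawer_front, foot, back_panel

1. stretcher@(-2, 0) [+x clear] — {stretcher}
2. top@(-1, 0) [+y clear] — {stretcher, top}
3. dowel@(0, 0) [+x clear] — {dowel, stretcher, top}
4. side_panel@(1, 0) [+x clear] — {dowel, side_panel, stretcher, top}
5. drawer_front@(-1, 1) [-x clear] — {dowel, drawer_front, side_panel, stretcher, top}
6. foot@(0, 1) [+y clear] — {dowel, drawer_front, foot, side_panel, stretcher, top}
7. back_panel@(1, 1) [+x clear] — {back_panel, dowel, drawer_front, foot, side_panel, stretcher, top}

Valid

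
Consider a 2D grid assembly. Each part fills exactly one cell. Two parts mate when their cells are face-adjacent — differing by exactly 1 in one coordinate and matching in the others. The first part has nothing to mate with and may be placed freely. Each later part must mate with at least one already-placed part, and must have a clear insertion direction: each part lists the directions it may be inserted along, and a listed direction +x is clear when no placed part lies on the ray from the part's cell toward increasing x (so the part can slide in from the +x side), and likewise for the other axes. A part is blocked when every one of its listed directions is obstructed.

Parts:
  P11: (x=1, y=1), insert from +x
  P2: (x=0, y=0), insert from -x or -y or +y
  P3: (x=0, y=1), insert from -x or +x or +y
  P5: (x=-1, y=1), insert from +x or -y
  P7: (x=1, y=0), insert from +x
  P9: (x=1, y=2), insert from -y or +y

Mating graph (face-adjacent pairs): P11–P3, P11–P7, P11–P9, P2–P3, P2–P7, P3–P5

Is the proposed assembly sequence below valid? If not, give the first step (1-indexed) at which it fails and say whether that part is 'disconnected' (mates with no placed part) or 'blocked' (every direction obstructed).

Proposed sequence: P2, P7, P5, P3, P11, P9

Invalid at step 3 (disconnected)

1. P2@(0, 0) [-x clear] — {P2}
2. P7@(1, 0) [+x clear] — {P2, P7}
3. P5@(-1, 1) — no placed neighbour ⇒ disconnected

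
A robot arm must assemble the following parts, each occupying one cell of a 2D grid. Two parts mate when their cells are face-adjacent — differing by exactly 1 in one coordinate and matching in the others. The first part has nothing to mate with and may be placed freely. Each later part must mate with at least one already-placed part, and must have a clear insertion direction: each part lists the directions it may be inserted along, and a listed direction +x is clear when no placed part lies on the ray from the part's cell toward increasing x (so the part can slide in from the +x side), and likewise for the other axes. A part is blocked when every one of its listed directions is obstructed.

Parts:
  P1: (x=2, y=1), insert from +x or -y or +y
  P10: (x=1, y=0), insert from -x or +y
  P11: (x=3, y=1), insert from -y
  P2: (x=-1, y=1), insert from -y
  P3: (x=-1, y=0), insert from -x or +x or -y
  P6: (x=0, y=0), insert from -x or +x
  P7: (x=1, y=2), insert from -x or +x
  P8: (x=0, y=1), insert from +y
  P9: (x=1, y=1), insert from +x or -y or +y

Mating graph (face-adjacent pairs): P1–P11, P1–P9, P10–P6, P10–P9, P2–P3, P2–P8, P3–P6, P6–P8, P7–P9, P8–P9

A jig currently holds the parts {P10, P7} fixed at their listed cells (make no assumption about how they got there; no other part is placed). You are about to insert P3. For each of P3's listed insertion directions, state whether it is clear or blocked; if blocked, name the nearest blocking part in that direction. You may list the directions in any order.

-x: ray from P3(-1, 0) has no placed part ⇒ clear
+x: nearest on ray is P10@(1, 0) ⇒ blocked
-y: ray from P3(-1, 0) has no placed part ⇒ clear

+x: blocked by P10; -x: clear; -y: clear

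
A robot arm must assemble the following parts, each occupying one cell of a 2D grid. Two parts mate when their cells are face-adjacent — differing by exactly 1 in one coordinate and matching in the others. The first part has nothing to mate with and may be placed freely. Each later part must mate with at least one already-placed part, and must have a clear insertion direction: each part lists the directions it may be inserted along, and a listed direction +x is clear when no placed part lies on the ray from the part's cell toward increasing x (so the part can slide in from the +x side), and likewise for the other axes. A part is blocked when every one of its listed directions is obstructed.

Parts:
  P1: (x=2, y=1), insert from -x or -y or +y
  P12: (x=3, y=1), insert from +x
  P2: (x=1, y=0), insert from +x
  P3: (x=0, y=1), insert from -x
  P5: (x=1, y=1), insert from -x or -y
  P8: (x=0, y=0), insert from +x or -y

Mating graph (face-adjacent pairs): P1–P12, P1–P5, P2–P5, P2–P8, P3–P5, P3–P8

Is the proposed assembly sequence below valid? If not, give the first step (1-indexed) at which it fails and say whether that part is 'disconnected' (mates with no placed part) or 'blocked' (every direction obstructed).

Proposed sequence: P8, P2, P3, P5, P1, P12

Invalid at step 4 (blocked)

1. P8@(0, 0) [+x clear] — {P8}
2. P2@(1, 0) [+x clear] — {P2, P8}
3. P3@(0, 1) [-x clear] — {P2, P3, P8}
4. P5@(1, 1) — -x/-y all obstructed ⇒ blocked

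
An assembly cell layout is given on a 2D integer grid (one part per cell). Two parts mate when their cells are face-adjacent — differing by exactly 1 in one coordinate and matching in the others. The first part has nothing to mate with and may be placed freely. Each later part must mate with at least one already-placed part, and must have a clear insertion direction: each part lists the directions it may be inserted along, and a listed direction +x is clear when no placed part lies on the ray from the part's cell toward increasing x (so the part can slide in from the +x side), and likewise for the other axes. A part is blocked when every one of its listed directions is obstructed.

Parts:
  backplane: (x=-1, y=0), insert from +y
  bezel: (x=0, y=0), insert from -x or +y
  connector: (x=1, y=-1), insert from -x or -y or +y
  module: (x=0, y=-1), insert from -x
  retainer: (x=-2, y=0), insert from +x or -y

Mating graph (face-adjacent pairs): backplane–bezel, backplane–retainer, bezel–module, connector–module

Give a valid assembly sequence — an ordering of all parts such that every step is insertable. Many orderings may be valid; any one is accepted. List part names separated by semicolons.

retainer; backplane; bezel; module; connector

1. retainer@(-2, 0) [+x clear] — {retainer}
2. backplane@(-1, 0) [+y clear] — {backplane, retainer}
3. bezel@(0, 0) [+y clear] — {backplane, bezel, retainer}
4. module@(0, -1) [-x clear] — {backplane, bezel, module, retainer}
5. connector@(1, -1) [-y clear] — {backplane, bezel, connector, module, retainer}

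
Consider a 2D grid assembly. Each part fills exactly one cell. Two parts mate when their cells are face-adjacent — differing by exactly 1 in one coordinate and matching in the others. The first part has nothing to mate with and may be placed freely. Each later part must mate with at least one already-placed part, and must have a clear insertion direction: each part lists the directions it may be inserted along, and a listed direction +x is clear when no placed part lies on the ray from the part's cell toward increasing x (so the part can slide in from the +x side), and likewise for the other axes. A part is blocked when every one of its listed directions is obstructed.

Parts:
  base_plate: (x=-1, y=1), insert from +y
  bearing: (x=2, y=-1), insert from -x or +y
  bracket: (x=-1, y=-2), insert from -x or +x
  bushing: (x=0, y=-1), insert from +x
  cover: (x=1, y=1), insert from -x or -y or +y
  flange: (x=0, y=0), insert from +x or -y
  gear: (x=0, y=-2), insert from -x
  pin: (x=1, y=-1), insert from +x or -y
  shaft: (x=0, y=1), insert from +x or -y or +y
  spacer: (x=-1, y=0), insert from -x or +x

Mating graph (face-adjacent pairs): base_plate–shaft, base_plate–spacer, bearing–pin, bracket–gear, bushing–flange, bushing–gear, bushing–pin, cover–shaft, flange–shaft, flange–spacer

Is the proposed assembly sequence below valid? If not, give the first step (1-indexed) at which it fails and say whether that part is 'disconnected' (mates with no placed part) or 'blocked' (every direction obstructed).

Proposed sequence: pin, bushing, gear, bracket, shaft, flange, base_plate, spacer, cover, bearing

Invalid at step 2 (blocked)

1. pin@(1, -1) [+x clear] — {pin}
2. bushing@(0, -1) — +x all obstructed ⇒ blocked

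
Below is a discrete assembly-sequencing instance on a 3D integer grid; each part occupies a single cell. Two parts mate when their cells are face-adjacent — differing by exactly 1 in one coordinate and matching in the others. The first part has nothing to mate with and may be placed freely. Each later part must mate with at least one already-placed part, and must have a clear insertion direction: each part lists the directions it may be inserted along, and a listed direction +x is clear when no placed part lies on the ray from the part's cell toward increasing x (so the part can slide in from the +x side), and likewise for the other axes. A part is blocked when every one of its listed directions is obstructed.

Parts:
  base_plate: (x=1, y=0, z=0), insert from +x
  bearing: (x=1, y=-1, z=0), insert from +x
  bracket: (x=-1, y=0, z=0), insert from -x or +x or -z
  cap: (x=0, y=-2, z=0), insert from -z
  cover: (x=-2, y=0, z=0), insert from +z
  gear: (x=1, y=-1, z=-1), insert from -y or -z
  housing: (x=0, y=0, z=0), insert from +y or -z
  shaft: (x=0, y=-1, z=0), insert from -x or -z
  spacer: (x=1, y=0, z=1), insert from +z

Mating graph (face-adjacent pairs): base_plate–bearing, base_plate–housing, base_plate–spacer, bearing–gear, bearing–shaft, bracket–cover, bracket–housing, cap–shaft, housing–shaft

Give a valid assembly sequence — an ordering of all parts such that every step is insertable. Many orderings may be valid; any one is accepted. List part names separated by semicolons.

1. base_plate@(1, 0, 0) [+x clear] — {base_plate}
2. housing@(0, 0, 0) [+y clear] — {base_plate, housing}
3. shaft@(0, -1, 0) [-x clear] — {base_plate, housing, shaft}
4. bracket@(-1, 0, 0) [-x clear] — {base_plate, bracket, housing, shaft}
5. cover@(-2, 0, 0) [+z clear] — {base_plate, bracket, cover, housing, shaft}
6. cap@(0, -2, 0) [-z clear] — {base_plate, bracket, cap, cover, housing, shaft}
7. bearing@(1, -1, 0) [+x clear] — {base_plate, bearing, bracket, cap, cover, housing, shaft}
8. gear@(1, -1, -1) [-y clear] — {base_plate, bearing, bracket, cap, cover, gear, housing, shaft}
9. spacer@(1, 0, 1) [+z clear] — {base_plate, bearing, bracket, cap, cover, gear, housing, shaft, spacer}

base_plate; housing; shaft; bracket; cover; cap; bearing; gear; spacer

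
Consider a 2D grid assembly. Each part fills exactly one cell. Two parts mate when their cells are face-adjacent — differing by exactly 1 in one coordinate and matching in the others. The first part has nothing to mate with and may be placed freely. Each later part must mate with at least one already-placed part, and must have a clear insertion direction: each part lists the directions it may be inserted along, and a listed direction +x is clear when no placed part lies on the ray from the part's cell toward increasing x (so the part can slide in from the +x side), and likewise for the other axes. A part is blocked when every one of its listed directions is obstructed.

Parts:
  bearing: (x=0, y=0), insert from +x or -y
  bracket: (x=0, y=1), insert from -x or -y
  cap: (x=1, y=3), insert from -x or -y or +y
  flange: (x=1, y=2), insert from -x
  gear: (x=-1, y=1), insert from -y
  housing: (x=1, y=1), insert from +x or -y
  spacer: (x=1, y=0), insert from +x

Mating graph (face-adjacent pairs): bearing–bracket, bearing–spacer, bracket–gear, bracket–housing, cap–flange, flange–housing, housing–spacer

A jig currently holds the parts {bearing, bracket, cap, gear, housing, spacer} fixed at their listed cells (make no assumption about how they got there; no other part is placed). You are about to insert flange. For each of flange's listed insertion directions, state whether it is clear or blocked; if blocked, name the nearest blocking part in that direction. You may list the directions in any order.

-x: clear

-x: ray from flange(1, 2) has no placed part ⇒ clear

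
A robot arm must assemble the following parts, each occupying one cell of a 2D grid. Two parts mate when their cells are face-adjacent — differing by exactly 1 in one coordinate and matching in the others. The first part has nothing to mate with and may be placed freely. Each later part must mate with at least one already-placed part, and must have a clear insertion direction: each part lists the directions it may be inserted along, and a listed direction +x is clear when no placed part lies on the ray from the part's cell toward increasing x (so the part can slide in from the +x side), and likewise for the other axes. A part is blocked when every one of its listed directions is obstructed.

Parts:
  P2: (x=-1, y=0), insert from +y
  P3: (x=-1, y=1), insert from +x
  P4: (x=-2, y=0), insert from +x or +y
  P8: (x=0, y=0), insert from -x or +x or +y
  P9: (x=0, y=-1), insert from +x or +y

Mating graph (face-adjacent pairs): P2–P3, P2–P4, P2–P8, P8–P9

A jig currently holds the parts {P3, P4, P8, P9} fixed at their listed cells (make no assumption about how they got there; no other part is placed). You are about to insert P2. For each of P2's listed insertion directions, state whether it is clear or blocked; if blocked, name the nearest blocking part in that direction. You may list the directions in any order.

+y: blocked by P3

+y: nearest on ray is P3@(-1, 1) ⇒ blocked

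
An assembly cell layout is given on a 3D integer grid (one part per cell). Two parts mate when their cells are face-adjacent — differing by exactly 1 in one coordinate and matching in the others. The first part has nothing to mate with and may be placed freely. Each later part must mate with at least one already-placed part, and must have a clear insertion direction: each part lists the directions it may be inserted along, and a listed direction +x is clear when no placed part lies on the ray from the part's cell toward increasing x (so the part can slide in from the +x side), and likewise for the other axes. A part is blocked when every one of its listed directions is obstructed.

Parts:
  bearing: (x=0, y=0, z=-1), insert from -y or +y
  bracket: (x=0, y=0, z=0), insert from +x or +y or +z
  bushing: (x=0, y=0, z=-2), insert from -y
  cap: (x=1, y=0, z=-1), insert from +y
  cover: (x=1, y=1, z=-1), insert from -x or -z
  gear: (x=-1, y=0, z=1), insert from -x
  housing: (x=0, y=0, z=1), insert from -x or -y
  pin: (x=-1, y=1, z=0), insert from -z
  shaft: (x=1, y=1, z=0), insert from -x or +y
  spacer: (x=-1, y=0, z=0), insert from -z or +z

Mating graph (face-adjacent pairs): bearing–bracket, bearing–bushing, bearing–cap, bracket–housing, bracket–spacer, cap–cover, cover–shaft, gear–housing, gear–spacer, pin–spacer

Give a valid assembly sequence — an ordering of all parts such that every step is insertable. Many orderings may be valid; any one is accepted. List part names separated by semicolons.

1. pin@(-1, 1, 0) [-z clear] — {pin}
2. spacer@(-1, 0, 0) [-z clear] — {pin, spacer}
3. bracket@(0, 0, 0) [+x clear] — {bracket, pin, spacer}
4. bearing@(0, 0, -1) [-y clear] — {bearing, bracket, pin, spacer}
5. cap@(1, 0, -1) [+y clear] — {bearing, bracket, cap, pin, spacer}
6. housing@(0, 0, 1) [-x clear] — {bearing, bracket, cap, housing, pin, spacer}
7. cover@(1, 1, -1) [-x clear] — {bearing, bracket, cap, cover, housing, pin, spacer}
8. shaft@(1, 1, 0) [+y clear] — {bearing, bracket, cap, cover, housing, pin, shaft, spacer}
9. bushing@(0, 0, -2) [-y clear] — {bearing, bracket, bushing, cap, cover, housing, pin, shaft, spacer}
10. gear@(-1, 0, 1) [-x clear] — {bearing, bracket, bushing, cap, cover, gear, housing, pin, shaft, spacer}

pin; spacer; bracket; bearing; cap; housing; cover; shaft; bushing; gear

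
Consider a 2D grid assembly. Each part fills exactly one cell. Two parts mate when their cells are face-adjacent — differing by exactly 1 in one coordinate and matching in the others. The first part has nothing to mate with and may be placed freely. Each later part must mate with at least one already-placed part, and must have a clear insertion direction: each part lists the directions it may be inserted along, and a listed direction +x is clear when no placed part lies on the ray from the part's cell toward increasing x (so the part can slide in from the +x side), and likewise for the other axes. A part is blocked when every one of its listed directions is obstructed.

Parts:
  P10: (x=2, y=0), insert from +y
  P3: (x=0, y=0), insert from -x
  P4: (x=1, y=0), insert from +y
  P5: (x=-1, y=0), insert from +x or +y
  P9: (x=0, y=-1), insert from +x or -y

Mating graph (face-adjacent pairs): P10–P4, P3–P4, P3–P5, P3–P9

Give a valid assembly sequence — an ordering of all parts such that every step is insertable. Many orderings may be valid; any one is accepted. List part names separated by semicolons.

1. P4@(1, 0) [+y clear] — {P4}
2. P10@(2, 0) [+y clear] — {P10, P4}
3. P3@(0, 0) [-x clear] — {P10, P3, P4}
4. P5@(-1, 0) [+y clear] — {P10, P3, P4, P5}
5. P9@(0, -1) [+x clear] — {P10, P3, P4, P5, P9}

P4; P10; P3; P5; P9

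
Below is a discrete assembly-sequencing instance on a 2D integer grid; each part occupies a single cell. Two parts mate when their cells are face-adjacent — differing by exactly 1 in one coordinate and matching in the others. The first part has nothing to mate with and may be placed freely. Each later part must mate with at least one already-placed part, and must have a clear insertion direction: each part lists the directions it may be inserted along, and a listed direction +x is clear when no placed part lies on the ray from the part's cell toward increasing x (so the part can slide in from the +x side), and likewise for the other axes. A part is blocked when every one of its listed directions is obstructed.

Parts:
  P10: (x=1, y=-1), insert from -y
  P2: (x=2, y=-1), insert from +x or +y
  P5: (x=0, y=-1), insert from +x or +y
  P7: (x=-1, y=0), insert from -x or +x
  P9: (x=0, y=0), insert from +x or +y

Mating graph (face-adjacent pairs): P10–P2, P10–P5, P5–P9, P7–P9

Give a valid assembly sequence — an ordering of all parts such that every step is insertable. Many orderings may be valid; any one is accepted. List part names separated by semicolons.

P9; P5; P7; P10; P2

1. P9@(0, 0) [+x clear] — {P9}
2. P5@(0, -1) [+x clear] — {P5, P9}
3. P7@(-1, 0) [-x clear] — {P5, P7, P9}
4. P10@(1, -1) [-y clear] — {P10, P5, P7, P9}
5. P2@(2, -1) [+x clear] — {P10, P2, P5, P7, P9}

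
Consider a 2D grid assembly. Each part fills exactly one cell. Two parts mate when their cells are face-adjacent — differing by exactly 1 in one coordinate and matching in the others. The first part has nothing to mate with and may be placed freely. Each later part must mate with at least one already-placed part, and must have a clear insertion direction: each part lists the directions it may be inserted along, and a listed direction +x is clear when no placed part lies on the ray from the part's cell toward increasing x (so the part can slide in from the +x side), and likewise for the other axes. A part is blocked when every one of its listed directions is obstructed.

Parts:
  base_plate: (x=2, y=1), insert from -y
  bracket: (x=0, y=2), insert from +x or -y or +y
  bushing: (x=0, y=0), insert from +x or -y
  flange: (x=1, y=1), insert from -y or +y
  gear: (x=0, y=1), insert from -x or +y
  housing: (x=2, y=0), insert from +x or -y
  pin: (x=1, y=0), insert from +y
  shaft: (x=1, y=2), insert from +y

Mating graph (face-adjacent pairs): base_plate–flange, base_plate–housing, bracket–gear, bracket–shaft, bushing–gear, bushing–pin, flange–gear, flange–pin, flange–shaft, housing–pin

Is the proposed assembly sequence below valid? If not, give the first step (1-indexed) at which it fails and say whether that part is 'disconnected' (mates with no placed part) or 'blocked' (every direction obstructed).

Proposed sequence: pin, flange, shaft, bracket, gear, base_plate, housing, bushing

Valid

1. pin@(1, 0) [+y clear] — {pin}
2. flange@(1, 1) [+y clear] — {flange, pin}
3. shaft@(1, 2) [+y clear] — {flange, pin, shaft}
4. bracket@(0, 2) [-y clear] — {bracket, flange, pin, shaft}
5. gear@(0, 1) [-x clear] — {bracket, flange, gear, pin, shaft}
6. base_plate@(2, 1) [-y clear] — {base_plate, bracket, flange, gear, pin, shaft}
7. housing@(2, 0) [+x clear] — {base_plate, bracket, flange, gear, housing, pin, shaft}
8. bushing@(0, 0) [-y clear] — {base_plate, bracket, bushing, flange, gear, housing, pin, shaft}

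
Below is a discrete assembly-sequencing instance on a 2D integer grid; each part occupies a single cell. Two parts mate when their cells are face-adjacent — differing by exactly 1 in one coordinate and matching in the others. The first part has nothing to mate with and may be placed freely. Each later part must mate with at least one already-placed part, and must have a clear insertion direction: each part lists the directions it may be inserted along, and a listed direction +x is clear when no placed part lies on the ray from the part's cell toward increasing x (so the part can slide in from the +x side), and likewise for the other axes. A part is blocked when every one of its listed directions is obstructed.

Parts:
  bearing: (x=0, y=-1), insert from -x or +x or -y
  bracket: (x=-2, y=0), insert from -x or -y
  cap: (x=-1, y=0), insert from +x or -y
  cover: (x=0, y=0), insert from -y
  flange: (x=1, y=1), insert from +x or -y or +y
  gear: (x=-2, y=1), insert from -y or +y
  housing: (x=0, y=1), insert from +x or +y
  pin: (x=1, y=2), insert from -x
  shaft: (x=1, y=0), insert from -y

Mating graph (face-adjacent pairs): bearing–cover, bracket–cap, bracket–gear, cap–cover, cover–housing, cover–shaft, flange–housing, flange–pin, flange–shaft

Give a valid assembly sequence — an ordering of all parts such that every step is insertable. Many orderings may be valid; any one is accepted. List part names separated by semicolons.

1. cap@(-1, 0) [+x clear] — {cap}
2. cover@(0, 0) [-y clear] — {cap, cover}
3. shaft@(1, 0) [-y clear] — {cap, cover, shaft}
4. housing@(0, 1) [+x clear] — {cap, cover, housing, shaft}
5. bracket@(-2, 0) [-x clear] — {bracket, cap, cover, housing, shaft}
6. gear@(-2, 1) [+y clear] — {bracket, cap, cover, gear, housing, shaft}
7. flange@(1, 1) [+x clear] — {bracket, cap, cover, flange, gear, housing, shaft}
8. pin@(1, 2) [-x clear] — {bracket, cap, cover, flange, gear, housing, pin, shaft}
9. bearing@(0, -1) [-x clear] — {bearing, bracket, cap, cover, flange, gear, housing, pin, shaft}

cap; cover; shaft; housing; bracket; gear; flange; pin; bearing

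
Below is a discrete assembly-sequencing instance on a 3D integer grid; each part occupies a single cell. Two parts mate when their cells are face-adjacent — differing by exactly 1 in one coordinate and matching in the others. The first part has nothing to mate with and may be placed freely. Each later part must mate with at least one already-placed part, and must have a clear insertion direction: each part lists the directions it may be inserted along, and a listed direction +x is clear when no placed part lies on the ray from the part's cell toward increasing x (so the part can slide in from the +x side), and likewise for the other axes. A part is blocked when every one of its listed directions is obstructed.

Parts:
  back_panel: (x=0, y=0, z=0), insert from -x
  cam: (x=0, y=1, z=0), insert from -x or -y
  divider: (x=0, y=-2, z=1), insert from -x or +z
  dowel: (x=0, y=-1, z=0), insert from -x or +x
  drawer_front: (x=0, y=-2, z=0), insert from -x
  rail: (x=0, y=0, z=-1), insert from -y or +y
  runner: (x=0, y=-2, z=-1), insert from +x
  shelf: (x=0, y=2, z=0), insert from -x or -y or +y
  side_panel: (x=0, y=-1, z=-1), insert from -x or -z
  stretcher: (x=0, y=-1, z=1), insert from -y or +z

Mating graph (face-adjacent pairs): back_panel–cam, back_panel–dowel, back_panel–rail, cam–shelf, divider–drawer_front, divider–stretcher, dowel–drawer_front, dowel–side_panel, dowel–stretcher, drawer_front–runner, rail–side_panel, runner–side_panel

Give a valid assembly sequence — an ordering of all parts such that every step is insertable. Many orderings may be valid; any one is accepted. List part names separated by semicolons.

back_panel; dowel; side_panel; cam; shelf; stretcher; drawer_front; divider; rail; runner

1. back_panel@(0, 0, 0) [-x clear] — {back_panel}
2. dowel@(0, -1, 0) [-x clear] — {back_panel, dowel}
3. side_panel@(0, -1, -1) [-x clear] — {back_panel, dowel, side_panel}
4. cam@(0, 1, 0) [-x clear] — {back_panel, cam, dowel, side_panel}
5. shelf@(0, 2, 0) [-x clear] — {back_panel, cam, dowel, shelf, side_panel}
6. stretcher@(0, -1, 1) [-y clear] — {back_panel, cam, dowel, shelf, side_panel, stretcher}
7. drawer_front@(0, -2, 0) [-x clear] — {back_panel, cam, dowel, drawer_front, shelf, side_panel, stretcher}
8. divider@(0, -2, 1) [-x clear] — {back_panel, cam, divider, dowel, drawer_front, shelf, side_panel, stretcher}
9. rail@(0, 0, -1) [+y clear] — {back_panel, cam, divider, dowel, drawer_front, rail, shelf, side_panel, stretcher}
10. runner@(0, -2, -1) [+x clear] — {back_panel, cam, divider, dowel, drawer_front, rail, runner, shelf, side_panel, stretcher}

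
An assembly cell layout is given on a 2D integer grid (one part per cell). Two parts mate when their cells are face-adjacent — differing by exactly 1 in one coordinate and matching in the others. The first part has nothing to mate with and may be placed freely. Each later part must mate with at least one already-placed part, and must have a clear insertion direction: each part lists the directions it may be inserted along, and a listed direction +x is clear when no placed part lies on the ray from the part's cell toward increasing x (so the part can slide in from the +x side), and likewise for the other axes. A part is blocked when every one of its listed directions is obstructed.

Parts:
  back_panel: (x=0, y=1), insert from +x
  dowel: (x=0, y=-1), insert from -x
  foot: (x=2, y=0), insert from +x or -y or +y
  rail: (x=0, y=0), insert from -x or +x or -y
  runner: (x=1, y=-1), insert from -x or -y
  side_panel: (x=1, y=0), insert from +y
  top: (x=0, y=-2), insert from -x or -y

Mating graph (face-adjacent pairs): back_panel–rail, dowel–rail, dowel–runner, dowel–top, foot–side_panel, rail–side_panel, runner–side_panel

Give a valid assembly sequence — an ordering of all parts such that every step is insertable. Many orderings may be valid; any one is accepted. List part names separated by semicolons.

1. side_panel@(1, 0) [+y clear] — {side_panel}
2. runner@(1, -1) [-x clear] — {runner, side_panel}
3. dowel@(0, -1) [-x clear] — {dowel, runner, side_panel}
4. top@(0, -2) [-x clear] — {dowel, runner, side_panel, top}
5. foot@(2, 0) [+x clear] — {dowel, foot, runner, side_panel, top}
6. rail@(0, 0) [-x clear] — {dowel, foot, rail, runner, side_panel, top}
7. back_panel@(0, 1) [+x clear] — {back_panel, dowel, foot, rail, runner, side_panel, top}

side_panel; runner; dowel; top; foot; rail; back_panel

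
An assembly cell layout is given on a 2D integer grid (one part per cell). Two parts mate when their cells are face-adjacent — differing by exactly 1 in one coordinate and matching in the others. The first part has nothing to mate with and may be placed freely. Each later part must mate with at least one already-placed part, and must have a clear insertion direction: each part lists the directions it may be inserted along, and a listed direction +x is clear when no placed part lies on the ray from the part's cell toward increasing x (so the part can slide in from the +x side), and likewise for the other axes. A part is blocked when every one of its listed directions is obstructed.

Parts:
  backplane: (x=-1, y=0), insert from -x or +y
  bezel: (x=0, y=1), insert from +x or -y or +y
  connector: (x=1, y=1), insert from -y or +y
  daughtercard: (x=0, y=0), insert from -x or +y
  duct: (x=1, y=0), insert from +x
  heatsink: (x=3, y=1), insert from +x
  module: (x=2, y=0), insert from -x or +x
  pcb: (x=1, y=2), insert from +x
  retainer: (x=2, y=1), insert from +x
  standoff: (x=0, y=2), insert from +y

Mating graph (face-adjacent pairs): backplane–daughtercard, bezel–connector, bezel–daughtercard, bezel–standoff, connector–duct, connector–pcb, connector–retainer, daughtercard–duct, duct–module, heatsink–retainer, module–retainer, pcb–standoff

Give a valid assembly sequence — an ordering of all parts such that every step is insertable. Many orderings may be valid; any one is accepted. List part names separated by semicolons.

backplane; daughtercard; duct; connector; retainer; heatsink; pcb; module; bezel; standoff

1. backplane@(-1, 0) [-x clear] — {backplane}
2. daughtercard@(0, 0) [+y clear] — {backplane, daughtercard}
3. duct@(1, 0) [+x clear] — {backplane, daughtercard, duct}
4. connector@(1, 1) [+y clear] — {backplane, connector, daughtercard, duct}
5. retainer@(2, 1) [+x clear] — {backplane, connector, daughtercard, duct, retainer}
6. heatsink@(3, 1) [+x clear] — {backplane, connector, daughtercard, duct, heatsink, retainer}
7. pcb@(1, 2) [+x clear] — {backplane, connector, daughtercard, duct, heatsink, pcb, retainer}
8. module@(2, 0) [+x clear] — {backplane, connector, daughtercard, duct, heatsink, module, pcb, retainer}
9. bezel@(0, 1) [+y clear] — {backplane, bezel, connector, daughtercard, duct, heatsink, module, pcb, retainer}
10. standoff@(0, 2) [+y clear] — {backplane, bezel, connector, daughtercard, duct, heatsink, module, pcb, retainer, standoff}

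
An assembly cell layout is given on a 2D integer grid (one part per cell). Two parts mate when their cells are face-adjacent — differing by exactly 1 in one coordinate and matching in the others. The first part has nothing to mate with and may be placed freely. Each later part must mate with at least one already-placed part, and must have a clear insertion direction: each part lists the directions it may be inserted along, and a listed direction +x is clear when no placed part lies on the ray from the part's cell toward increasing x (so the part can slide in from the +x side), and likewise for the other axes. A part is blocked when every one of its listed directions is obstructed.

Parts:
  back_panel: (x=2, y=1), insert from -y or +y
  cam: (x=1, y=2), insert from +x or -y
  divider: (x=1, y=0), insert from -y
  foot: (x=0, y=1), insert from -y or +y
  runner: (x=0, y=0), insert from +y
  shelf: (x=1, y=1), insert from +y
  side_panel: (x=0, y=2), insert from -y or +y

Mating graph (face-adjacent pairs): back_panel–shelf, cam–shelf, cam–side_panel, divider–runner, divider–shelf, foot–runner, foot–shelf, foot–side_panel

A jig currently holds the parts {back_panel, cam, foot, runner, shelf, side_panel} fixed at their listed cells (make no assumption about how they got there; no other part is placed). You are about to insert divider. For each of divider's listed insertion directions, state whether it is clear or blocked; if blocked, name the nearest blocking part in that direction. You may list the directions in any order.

-y: clear

-y: ray from divider(1, 0) has no placed part ⇒ clear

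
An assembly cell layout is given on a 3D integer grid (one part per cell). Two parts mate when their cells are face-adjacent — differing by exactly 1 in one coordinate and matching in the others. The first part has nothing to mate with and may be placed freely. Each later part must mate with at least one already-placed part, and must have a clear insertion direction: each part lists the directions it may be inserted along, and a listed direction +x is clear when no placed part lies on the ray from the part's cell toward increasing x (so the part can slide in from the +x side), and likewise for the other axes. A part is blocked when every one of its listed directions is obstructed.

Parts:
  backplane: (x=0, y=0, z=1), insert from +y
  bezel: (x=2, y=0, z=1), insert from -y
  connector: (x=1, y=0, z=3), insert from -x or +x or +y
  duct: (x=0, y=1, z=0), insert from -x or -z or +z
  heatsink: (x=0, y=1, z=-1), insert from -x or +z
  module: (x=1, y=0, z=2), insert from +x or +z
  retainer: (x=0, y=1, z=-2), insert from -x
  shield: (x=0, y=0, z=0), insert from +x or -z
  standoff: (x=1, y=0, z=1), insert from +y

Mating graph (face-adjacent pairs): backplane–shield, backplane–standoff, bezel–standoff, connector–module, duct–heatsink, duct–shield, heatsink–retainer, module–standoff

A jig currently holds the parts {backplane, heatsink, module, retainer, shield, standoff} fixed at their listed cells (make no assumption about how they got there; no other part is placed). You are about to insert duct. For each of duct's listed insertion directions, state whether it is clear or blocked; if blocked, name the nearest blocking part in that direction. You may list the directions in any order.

+z: clear; -x: clear; -z: blocked by heatsink

-x: ray from duct(0, 1, 0) has no placed part ⇒ clear
-z: nearest on ray is heatsink@(0, 1, -1) ⇒ blocked
+z: ray from duct(0, 1, 0) has no placed part ⇒ clear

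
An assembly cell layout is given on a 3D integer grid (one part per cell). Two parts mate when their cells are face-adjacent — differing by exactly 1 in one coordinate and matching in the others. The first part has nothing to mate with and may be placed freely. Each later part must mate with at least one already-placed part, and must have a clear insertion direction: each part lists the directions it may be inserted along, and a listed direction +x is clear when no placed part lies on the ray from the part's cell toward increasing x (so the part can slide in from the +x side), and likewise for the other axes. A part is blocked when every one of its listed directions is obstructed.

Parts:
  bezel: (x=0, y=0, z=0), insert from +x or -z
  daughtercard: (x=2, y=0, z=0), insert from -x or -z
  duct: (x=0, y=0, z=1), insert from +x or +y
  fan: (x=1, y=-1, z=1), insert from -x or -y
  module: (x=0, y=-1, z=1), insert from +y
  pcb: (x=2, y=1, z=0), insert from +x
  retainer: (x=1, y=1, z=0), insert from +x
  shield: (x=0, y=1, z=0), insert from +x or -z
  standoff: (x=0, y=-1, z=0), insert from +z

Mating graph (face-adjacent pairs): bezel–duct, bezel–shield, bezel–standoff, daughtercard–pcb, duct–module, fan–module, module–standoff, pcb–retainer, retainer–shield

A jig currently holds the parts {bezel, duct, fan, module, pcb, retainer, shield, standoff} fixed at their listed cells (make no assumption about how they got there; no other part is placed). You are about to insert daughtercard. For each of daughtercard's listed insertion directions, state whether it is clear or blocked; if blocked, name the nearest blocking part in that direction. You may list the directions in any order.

-x: blocked by bezel; -z: clear

-x: nearest on ray is bezel@(0, 0, 0) ⇒ blocked
-z: ray from daughtercard(2, 0, 0) has no placed part ⇒ clear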